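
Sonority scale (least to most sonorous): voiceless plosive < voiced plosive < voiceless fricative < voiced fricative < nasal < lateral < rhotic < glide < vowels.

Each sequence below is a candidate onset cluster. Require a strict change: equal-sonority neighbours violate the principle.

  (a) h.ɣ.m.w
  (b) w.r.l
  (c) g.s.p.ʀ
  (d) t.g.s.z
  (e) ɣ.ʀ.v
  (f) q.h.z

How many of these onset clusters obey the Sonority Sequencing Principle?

3

(a) 3-4-5-8 → obeys
(b) 8-7-6 → violates
(c) 2-3-1-7 → violates
(d) 1-2-3-4 → obeys
(e) 4-7-4 → violates
(f) 1-3-4 → obeys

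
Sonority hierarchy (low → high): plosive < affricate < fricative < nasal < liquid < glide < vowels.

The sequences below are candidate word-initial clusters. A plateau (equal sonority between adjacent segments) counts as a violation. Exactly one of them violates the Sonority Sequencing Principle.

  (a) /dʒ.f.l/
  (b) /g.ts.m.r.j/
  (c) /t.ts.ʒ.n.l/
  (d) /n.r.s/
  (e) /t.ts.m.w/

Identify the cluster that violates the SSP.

d

(a) 2-3-5 → obeys
(b) 1-2-4-5-6 → obeys
(c) 1-2-3-4-5 → obeys
(d) 4-5-3 → violates
(e) 1-2-4-6 → obeys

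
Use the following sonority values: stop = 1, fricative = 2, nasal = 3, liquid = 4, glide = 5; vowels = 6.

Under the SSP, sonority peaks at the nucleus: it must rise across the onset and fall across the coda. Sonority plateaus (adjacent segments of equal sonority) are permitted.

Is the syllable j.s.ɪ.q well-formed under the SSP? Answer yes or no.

no

Onset: /j/ is a glide (sonority 5), /s/ is a fricative (sonority 2); then the nucleus /ɪ/ (sonority 6).
Onset profile 5-2-6 — does not rise throughout.
Coda: /q/ is a stop (sonority 1).
Coda profile 6-1 — falls from the nucleus.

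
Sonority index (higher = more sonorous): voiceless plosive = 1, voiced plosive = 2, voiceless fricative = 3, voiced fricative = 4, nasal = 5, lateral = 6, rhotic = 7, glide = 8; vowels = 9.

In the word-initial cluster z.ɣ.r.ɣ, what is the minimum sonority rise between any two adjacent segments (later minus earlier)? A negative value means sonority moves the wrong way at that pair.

-3

/z/ is a voiced fricative (sonority 4).
/ɣ/ is a voiced fricative (sonority 4).
/r/ is a rhotic (sonority 7).
/ɣ/ is a voiced fricative (sonority 4).
/z/→/ɣ/: change +0.
/ɣ/→/r/: change +3.
/r/→/ɣ/: change -3.
Minimum = -3.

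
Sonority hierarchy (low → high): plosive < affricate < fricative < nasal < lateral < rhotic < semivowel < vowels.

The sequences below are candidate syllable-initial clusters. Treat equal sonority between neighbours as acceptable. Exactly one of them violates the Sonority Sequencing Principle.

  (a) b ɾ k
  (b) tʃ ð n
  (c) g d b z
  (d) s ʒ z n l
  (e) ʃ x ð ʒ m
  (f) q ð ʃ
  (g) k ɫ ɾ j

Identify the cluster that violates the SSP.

a

(a) sonority 1-6-1: ill-formed.
(b) sonority 2-3-4: well-formed.
(c) sonority 1-1-1-3: well-formed.
(d) sonority 3-3-3-4-5: well-formed.
(e) sonority 3-3-3-3-4: well-formed.
(f) sonority 1-3-3: well-formed.
(g) sonority 1-5-6-7: well-formed.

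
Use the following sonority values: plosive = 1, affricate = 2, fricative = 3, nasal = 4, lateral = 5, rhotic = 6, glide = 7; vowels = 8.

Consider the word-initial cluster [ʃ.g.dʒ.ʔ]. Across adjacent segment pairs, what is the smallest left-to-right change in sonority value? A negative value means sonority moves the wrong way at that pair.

/ʃ/ is a fricative (sonority 3).
/g/ is a plosive (sonority 1).
/dʒ/ is an affricate (sonority 2).
/ʔ/ is a plosive (sonority 1).
/ʃ/→/g/: change -2.
/g/→/dʒ/: change +1.
/dʒ/→/ʔ/: change -1.
Minimum = -2.

-2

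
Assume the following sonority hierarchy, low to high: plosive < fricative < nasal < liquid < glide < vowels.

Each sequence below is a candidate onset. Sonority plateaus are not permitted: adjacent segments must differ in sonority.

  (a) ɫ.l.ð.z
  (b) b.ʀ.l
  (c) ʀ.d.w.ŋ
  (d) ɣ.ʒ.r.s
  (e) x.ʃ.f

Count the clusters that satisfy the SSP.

(a) 4-4-2-2 → violates
(b) 1-4-4 → violates
(c) 4-1-5-3 → violates
(d) 2-2-4-2 → violates
(e) 2-2-2 → violates

0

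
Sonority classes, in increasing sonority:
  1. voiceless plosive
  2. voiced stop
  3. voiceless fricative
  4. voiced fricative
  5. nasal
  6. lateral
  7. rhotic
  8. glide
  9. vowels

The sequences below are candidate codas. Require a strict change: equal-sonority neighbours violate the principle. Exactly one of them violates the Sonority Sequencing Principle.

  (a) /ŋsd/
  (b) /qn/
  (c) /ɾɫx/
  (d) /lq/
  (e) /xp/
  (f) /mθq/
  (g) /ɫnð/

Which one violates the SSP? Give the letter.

(a) sonority 5-3-2: well-formed.
(b) sonority 1-5: ill-formed.
(c) sonority 7-6-3: well-formed.
(d) sonority 6-1: well-formed.
(e) sonority 3-1: well-formed.
(f) sonority 5-3-1: well-formed.
(g) sonority 6-5-4: well-formed.

b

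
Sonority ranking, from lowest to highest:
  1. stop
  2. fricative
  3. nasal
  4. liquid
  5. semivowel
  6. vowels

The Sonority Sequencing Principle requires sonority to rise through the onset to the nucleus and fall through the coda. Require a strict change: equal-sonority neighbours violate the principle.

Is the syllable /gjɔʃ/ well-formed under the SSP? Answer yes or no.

Onset: /g/ is a stop (sonority 1), /j/ is a semivowel (sonority 5); then the nucleus /ɔ/ (sonority 6).
Onset profile 1-5-6 — rises to the nucleus.
Coda: /ʃ/ is a fricative (sonority 2).
Coda profile 6-2 — falls from the nucleus.

yes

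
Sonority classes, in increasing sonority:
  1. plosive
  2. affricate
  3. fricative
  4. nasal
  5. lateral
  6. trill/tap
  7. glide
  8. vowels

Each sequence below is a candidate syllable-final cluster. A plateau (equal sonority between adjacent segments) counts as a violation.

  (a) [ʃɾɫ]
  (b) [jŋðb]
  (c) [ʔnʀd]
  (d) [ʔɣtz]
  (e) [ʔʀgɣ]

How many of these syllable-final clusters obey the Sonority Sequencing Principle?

(a) 3-6-5 → violates
(b) 7-4-3-1 → obeys
(c) 1-4-6-1 → violates
(d) 1-3-1-3 → violates
(e) 1-6-1-3 → violates

1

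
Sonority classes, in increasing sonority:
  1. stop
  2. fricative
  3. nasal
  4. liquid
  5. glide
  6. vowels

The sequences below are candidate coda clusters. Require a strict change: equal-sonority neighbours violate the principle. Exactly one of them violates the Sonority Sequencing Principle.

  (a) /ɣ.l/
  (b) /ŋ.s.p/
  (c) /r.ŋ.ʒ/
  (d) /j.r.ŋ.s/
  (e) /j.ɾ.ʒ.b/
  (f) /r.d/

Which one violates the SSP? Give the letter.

a

(a) 2-4 → violates
(b) 3-2-1 → obeys
(c) 4-3-2 → obeys
(d) 5-4-3-2 → obeys
(e) 5-4-2-1 → obeys
(f) 4-1 → obeys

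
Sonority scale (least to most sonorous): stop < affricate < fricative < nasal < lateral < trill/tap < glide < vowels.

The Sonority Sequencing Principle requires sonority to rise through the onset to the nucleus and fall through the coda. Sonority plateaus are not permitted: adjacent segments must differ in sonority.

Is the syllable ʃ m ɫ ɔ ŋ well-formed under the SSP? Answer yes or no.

yes

Onset: /ʃ/ is a fricative (sonority 3), /m/ is a nasal (sonority 4), /ɫ/ is a lateral (sonority 5); then the nucleus /ɔ/ (sonority 8).
Onset profile 3-4-5-8 — rises to the nucleus.
Coda: /ŋ/ is a nasal (sonority 4).
Coda profile 8-4 — falls from the nucleus.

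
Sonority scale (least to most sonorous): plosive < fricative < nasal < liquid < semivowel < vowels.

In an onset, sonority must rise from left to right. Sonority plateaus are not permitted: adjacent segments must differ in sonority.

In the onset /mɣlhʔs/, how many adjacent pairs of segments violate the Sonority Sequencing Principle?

3

/m/ — nasal, sonority 3.
/ɣ/ — fricative, sonority 2.
/l/ — liquid, sonority 4.
/h/ — fricative, sonority 2.
/ʔ/ — plosive, sonority 1.
/s/ — fricative, sonority 2.
/m/→/ɣ/: 3→2 (does not rise) — violation.
/ɣ/→/l/: 2→4 (rises) — ok.
/l/→/h/: 4→2 (does not rise) — violation.
/h/→/ʔ/: 2→1 (does not rise) — violation.
/ʔ/→/s/: 1→2 (rises) — ok.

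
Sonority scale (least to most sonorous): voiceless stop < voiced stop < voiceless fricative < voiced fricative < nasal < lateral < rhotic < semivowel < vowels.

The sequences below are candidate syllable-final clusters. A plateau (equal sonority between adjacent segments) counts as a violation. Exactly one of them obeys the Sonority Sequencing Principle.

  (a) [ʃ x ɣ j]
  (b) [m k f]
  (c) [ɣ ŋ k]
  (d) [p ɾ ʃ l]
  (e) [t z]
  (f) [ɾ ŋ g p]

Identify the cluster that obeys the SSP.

(a) [ʃ x ɣ j]: profile 3-3-4-8 — violates.
(b) [m k f]: profile 5-1-3 — violates.
(c) [ɣ ŋ k]: profile 4-5-1 — violates.
(d) [p ɾ ʃ l]: profile 1-7-3-6 — violates.
(e) [t z]: profile 1-4 — violates.
(f) [ɾ ŋ g p]: profile 7-5-2-1 — obeys.

f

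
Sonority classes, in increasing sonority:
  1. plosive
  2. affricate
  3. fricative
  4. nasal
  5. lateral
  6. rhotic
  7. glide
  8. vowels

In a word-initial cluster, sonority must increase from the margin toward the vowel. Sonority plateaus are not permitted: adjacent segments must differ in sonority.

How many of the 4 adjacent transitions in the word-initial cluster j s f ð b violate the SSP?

/j/ — glide, sonority 7.
/s/ — fricative, sonority 3.
/f/ — fricative, sonority 3.
/ð/ — fricative, sonority 3.
/b/ — plosive, sonority 1.
/j/→/s/: 7→3 (does not rise) — violation.
/s/→/f/: 3→3 (plateau) — violation.
/f/→/ð/: 3→3 (plateau) — violation.
/ð/→/b/: 3→1 (does not rise) — violation.

4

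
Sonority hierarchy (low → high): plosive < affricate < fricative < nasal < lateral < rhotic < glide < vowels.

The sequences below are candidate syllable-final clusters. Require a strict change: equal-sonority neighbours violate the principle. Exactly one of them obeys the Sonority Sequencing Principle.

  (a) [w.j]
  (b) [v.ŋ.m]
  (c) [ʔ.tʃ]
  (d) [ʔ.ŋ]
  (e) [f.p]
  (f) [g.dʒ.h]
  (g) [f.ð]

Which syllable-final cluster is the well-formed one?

(a) [w.j]: profile 7-7 — violates.
(b) [v.ŋ.m]: profile 3-4-4 — violates.
(c) [ʔ.tʃ]: profile 1-2 — violates.
(d) [ʔ.ŋ]: profile 1-4 — violates.
(e) [f.p]: profile 3-1 — obeys.
(f) [g.dʒ.h]: profile 1-2-3 — violates.
(g) [f.ð]: profile 3-3 — violates.

e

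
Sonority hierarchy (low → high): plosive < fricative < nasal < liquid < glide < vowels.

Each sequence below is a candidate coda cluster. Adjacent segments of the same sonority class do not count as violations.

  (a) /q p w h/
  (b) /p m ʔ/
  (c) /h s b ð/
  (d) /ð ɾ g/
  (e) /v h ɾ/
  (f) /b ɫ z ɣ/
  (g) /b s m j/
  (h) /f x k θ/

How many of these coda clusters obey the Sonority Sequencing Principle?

(a) sonority 1-1-5-2: ill-formed.
(b) sonority 1-3-1: ill-formed.
(c) sonority 2-2-1-2: ill-formed.
(d) sonority 2-4-1: ill-formed.
(e) sonority 2-2-4: ill-formed.
(f) sonority 1-4-2-2: ill-formed.
(g) sonority 1-2-3-5: ill-formed.
(h) sonority 2-2-1-2: ill-formed.

0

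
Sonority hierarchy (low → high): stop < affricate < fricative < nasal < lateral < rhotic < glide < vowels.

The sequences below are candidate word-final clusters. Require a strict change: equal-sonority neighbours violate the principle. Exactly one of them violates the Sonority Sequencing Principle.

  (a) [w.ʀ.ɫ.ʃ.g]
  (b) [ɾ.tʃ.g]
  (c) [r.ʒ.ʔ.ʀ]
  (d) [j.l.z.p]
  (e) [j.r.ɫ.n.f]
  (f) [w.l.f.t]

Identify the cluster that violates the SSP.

c

(a) 7-6-5-3-1 → obeys
(b) 6-2-1 → obeys
(c) 6-3-1-6 → violates
(d) 7-5-3-1 → obeys
(e) 7-6-5-4-3 → obeys
(f) 7-5-3-1 → obeys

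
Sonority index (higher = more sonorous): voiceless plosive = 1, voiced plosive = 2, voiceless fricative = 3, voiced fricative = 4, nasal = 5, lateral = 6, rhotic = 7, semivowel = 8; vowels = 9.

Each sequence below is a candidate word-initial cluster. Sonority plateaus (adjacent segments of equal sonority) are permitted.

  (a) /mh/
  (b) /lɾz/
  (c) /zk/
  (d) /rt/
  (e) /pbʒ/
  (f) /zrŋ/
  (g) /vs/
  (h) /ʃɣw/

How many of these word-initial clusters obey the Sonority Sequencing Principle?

2

(a) sonority 5-3: ill-formed.
(b) sonority 6-7-4: ill-formed.
(c) sonority 4-1: ill-formed.
(d) sonority 7-1: ill-formed.
(e) sonority 1-2-4: well-formed.
(f) sonority 4-7-5: ill-formed.
(g) sonority 4-3: ill-formed.
(h) sonority 3-4-8: well-formed.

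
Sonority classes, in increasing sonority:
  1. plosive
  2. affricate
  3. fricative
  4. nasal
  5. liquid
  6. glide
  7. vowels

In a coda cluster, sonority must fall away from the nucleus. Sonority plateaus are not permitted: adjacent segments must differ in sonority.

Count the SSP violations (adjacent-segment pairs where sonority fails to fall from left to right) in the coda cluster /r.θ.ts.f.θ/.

/r/ — liquid, sonority 5.
/θ/ — fricative, sonority 3.
/ts/ — affricate, sonority 2.
/f/ — fricative, sonority 3.
/θ/ — fricative, sonority 3.
/r/→/θ/: 5→3 (falls) — ok.
/θ/→/ts/: 3→2 (falls) — ok.
/ts/→/f/: 2→3 (does not fall) — violation.
/f/→/θ/: 3→3 (plateau) — violation.

2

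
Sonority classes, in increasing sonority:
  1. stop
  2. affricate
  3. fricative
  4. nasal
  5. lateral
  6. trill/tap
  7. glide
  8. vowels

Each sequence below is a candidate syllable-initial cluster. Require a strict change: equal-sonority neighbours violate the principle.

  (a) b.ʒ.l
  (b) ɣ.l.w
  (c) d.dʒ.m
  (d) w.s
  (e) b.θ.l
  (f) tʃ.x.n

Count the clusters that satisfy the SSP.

5

(a) b.ʒ.l: profile 1-3-5 — obeys.
(b) ɣ.l.w: profile 3-5-7 — obeys.
(c) d.dʒ.m: profile 1-2-4 — obeys.
(d) w.s: profile 7-3 — violates.
(e) b.θ.l: profile 1-3-5 — obeys.
(f) tʃ.x.n: profile 2-3-4 — obeys.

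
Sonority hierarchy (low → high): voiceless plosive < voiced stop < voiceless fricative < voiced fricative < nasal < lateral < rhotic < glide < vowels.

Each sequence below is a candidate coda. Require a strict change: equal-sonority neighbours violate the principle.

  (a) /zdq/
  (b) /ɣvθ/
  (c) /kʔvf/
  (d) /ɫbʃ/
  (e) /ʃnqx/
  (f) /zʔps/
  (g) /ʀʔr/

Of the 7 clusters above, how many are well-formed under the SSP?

(a) 4-2-1 → obeys
(b) 4-4-3 → violates
(c) 1-1-4-3 → violates
(d) 6-2-3 → violates
(e) 3-5-1-3 → violates
(f) 4-1-1-3 → violates
(g) 7-1-7 → violates

1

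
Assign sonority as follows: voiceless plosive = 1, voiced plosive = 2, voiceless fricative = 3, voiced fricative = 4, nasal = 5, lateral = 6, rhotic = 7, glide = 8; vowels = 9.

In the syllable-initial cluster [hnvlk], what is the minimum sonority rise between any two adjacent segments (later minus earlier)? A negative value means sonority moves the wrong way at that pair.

-5

/h/ is a voiceless fricative (sonority 3).
/n/ is a nasal (sonority 5).
/v/ is a voiced fricative (sonority 4).
/l/ is a lateral (sonority 6).
/k/ is a voiceless plosive (sonority 1).
/h/→/n/: change +2.
/n/→/v/: change -1.
/v/→/l/: change +2.
/l/→/k/: change -5.
Minimum = -5.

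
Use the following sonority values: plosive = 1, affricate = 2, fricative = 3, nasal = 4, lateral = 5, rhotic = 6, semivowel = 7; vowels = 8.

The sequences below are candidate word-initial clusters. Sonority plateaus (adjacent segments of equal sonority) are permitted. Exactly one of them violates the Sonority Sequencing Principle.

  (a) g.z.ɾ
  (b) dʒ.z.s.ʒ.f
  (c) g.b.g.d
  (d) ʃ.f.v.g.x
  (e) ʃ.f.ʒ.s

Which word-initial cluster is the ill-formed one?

d

(a) 1-3-6 → obeys
(b) 2-3-3-3-3 → obeys
(c) 1-1-1-1 → obeys
(d) 3-3-3-1-3 → violates
(e) 3-3-3-3 → obeys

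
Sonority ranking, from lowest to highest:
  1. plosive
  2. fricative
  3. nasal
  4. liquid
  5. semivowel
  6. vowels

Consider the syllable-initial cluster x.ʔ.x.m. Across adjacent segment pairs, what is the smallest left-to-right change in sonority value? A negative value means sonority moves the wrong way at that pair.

-1

/x/: fricative = 2.
/ʔ/: plosive = 1.
/x/: fricative = 2.
/m/: nasal = 3.
/x/→/ʔ/: change -1.
/ʔ/→/x/: change +1.
/x/→/m/: change +1.
Minimum = -1.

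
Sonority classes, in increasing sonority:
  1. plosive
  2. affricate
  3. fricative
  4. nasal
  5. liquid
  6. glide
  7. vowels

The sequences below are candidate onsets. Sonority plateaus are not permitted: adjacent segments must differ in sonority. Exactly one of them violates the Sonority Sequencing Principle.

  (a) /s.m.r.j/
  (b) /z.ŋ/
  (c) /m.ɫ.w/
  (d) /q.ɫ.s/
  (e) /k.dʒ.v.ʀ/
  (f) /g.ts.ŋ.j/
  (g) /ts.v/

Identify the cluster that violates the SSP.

(a) /s.m.r.j/: profile 3-4-5-6 — obeys.
(b) /z.ŋ/: profile 3-4 — obeys.
(c) /m.ɫ.w/: profile 4-5-6 — obeys.
(d) /q.ɫ.s/: profile 1-5-3 — violates.
(e) /k.dʒ.v.ʀ/: profile 1-2-3-5 — obeys.
(f) /g.ts.ŋ.j/: profile 1-2-4-6 — obeys.
(g) /ts.v/: profile 2-3 — obeys.

d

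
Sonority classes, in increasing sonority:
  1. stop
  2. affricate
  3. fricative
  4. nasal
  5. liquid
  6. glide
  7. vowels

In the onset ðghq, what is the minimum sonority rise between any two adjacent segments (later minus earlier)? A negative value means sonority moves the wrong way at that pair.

-2

/ð/ — fricative, sonority 3.
/g/ — stop, sonority 1.
/h/ — fricative, sonority 3.
/q/ — stop, sonority 1.
/ð/→/g/: change -2.
/g/→/h/: change +2.
/h/→/q/: change -2.
Minimum = -2.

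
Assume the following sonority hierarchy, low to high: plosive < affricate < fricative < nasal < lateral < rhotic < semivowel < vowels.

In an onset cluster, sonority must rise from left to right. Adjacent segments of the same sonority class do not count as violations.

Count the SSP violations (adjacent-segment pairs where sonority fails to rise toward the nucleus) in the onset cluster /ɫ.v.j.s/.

/ɫ/ — lateral, sonority 5.
/v/ — fricative, sonority 3.
/j/ — semivowel, sonority 7.
/s/ — fricative, sonority 3.
/ɫ/→/v/: 5→3 (does not rise) — violation.
/v/→/j/: 3→7 (rises) — ok.
/j/→/s/: 7→3 (does not rise) — violation.

2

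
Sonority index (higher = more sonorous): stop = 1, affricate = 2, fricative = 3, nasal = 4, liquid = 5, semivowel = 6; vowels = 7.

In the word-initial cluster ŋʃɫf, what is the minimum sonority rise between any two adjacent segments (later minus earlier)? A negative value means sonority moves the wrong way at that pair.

-2

/ŋ/ is a nasal (sonority 4).
/ʃ/ is a fricative (sonority 3).
/ɫ/ is a liquid (sonority 5).
/f/ is a fricative (sonority 3).
/ŋ/→/ʃ/: change -1.
/ʃ/→/ɫ/: change +2.
/ɫ/→/f/: change -2.
Minimum = -2.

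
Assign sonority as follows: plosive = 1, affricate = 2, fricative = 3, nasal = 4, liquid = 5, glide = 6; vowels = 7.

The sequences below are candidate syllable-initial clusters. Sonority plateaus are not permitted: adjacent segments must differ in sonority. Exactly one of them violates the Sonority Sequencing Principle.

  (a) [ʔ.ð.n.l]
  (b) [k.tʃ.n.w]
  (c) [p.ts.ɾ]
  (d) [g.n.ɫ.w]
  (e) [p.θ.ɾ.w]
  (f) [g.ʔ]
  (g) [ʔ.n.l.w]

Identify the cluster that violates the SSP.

(a) 1-3-4-5 → obeys
(b) 1-2-4-6 → obeys
(c) 1-2-5 → obeys
(d) 1-4-5-6 → obeys
(e) 1-3-5-6 → obeys
(f) 1-1 → violates
(g) 1-4-5-6 → obeys

f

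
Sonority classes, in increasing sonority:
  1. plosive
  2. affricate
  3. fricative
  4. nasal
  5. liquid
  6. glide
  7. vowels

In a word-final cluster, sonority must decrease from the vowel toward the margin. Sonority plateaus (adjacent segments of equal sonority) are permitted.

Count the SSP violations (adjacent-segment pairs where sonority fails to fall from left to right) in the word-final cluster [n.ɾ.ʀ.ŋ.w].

2

/n/: nasal = 4.
/ɾ/: liquid = 5.
/ʀ/: liquid = 5.
/ŋ/: nasal = 4.
/w/: glide = 6.
/n/→/ɾ/: 4→5 (does not fall) — violation.
/ɾ/→/ʀ/: 5→5 (plateau, allowed) — ok.
/ʀ/→/ŋ/: 5→4 (falls) — ok.
/ŋ/→/w/: 4→6 (does not fall) — violation.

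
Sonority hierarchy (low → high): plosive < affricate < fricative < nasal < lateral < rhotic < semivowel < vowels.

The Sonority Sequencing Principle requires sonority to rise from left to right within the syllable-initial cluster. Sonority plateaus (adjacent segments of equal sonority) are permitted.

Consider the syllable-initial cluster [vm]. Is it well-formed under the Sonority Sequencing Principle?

yes

/v/ is a fricative (sonority 3).
/m/ is a nasal (sonority 4).
The profile 3-4 strictly rises, so the syllable-initial cluster satisfies the SSP.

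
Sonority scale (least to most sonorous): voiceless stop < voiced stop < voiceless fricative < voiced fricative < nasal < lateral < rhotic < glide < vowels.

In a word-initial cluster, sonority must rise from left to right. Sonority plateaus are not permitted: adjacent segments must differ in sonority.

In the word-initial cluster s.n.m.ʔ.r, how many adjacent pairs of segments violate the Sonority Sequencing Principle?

2

/s/ — voiceless fricative, sonority 3.
/n/ — nasal, sonority 5.
/m/ — nasal, sonority 5.
/ʔ/ — voiceless stop, sonority 1.
/r/ — rhotic, sonority 7.
/s/→/n/: 3→5 (rises) — ok.
/n/→/m/: 5→5 (plateau) — violation.
/m/→/ʔ/: 5→1 (does not rise) — violation.
/ʔ/→/r/: 1→7 (rises) — ok.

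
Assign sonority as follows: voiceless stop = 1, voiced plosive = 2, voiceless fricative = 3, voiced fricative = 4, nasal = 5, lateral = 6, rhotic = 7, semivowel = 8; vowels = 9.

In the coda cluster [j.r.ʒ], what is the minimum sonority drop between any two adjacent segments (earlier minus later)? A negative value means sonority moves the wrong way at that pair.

/j/: semivowel = 8.
/r/: rhotic = 7.
/ʒ/: voiced fricative = 4.
/j/→/r/: change +1.
/r/→/ʒ/: change +3.
Minimum = 1.

1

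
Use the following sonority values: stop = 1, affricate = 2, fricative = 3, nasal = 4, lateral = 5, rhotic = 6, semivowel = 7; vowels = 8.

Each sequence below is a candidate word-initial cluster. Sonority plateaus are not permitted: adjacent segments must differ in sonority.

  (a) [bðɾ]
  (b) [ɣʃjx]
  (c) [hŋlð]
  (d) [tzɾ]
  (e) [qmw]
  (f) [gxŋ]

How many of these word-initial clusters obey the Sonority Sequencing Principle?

(a) 1-3-6 → obeys
(b) 3-3-7-3 → violates
(c) 3-4-5-3 → violates
(d) 1-3-6 → obeys
(e) 1-4-7 → obeys
(f) 1-3-4 → obeys

4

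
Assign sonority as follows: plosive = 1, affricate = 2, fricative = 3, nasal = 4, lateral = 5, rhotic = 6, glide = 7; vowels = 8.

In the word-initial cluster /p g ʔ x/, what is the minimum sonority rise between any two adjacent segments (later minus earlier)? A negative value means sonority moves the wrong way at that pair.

0

/p/: plosive = 1.
/g/: plosive = 1.
/ʔ/: plosive = 1.
/x/: fricative = 3.
/p/→/g/: change +0.
/g/→/ʔ/: change +0.
/ʔ/→/x/: change +2.
Minimum = 0.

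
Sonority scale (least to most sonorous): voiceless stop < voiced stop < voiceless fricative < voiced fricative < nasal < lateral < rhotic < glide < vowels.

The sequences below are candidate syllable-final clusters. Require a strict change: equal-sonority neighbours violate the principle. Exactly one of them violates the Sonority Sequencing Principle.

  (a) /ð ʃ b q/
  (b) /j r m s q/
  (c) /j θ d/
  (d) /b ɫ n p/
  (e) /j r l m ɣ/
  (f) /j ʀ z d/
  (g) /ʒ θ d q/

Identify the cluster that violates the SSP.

(a) 4-3-2-1 → obeys
(b) 8-7-5-3-1 → obeys
(c) 8-3-2 → obeys
(d) 2-6-5-1 → violates
(e) 8-7-6-5-4 → obeys
(f) 8-7-4-2 → obeys
(g) 4-3-2-1 → obeys

d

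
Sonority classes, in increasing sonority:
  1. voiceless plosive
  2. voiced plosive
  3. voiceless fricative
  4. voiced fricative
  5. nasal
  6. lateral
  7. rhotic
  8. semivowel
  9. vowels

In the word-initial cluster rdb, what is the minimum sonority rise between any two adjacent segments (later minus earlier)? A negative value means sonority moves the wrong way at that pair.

/r/ is a rhotic (sonority 7).
/d/ is a voiced plosive (sonority 2).
/b/ is a voiced plosive (sonority 2).
/r/→/d/: change -5.
/d/→/b/: change +0.
Minimum = -5.

-5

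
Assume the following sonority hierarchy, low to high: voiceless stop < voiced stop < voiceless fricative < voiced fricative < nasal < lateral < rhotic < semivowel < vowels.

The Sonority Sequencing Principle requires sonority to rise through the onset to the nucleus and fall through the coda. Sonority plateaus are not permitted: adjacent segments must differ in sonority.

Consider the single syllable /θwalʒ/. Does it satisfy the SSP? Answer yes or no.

Onset: /θ/ is a voiceless fricative (sonority 3), /w/ is a semivowel (sonority 8); then the nucleus /a/ (sonority 9).
Onset profile 3-8-9 — rises to the nucleus.
Coda: /l/ is a lateral (sonority 6), /ʒ/ is a voiced fricative (sonority 4).
Coda profile 9-6-4 — falls from the nucleus.

yes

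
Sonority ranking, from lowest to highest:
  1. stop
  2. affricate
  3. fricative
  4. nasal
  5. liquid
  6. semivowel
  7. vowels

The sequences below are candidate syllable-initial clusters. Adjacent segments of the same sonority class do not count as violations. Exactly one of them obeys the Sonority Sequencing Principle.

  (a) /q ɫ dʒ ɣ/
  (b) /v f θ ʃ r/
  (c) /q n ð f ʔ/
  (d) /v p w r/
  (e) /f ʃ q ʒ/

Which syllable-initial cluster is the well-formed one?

(a) /q ɫ dʒ ɣ/: profile 1-5-2-3 — violates.
(b) /v f θ ʃ r/: profile 3-3-3-3-5 — obeys.
(c) /q n ð f ʔ/: profile 1-4-3-3-1 — violates.
(d) /v p w r/: profile 3-1-6-5 — violates.
(e) /f ʃ q ʒ/: profile 3-3-1-3 — violates.

b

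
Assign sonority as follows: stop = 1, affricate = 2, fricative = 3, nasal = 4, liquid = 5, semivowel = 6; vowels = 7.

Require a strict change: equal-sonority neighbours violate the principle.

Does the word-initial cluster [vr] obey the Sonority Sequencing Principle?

/v/ is a fricative (sonority 3).
/r/ is a liquid (sonority 5).
The profile 3-5 strictly rises, so the word-initial cluster satisfies the SSP.

yes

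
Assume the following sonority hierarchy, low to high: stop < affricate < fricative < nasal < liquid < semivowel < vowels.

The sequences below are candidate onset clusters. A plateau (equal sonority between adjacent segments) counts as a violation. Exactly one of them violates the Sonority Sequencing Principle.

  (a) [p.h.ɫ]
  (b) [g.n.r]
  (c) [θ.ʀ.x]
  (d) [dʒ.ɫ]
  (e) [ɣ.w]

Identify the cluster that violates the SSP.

c

(a) sonority 1-3-5: well-formed.
(b) sonority 1-4-5: well-formed.
(c) sonority 3-5-3: ill-formed.
(d) sonority 2-5: well-formed.
(e) sonority 3-6: well-formed.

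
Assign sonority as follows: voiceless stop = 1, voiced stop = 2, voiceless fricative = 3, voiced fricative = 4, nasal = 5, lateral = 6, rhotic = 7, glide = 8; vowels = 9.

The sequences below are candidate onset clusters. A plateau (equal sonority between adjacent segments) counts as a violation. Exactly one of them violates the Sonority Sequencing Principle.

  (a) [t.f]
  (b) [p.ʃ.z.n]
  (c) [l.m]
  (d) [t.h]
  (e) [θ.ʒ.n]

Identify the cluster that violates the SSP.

c

(a) 1-3 → obeys
(b) 1-3-4-5 → obeys
(c) 6-5 → violates
(d) 1-3 → obeys
(e) 3-4-5 → obeys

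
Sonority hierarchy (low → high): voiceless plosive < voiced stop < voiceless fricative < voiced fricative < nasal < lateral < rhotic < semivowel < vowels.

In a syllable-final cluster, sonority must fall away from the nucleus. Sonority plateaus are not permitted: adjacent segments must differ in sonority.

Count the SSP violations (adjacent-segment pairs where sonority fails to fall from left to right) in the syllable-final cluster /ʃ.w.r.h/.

1

/ʃ/ is a voiceless fricative (sonority 3).
/w/ is a semivowel (sonority 8).
/r/ is a rhotic (sonority 7).
/h/ is a voiceless fricative (sonority 3).
/ʃ/→/w/: 3→8 (does not fall) — violation.
/w/→/r/: 8→7 (falls) — ok.
/r/→/h/: 7→3 (falls) — ok.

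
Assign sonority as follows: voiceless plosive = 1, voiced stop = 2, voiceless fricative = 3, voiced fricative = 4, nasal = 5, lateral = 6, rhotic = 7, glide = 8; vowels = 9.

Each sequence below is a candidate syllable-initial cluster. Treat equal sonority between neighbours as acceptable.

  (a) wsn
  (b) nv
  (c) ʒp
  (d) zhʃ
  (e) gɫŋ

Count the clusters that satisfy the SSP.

0

(a) wsn: profile 8-3-5 — violates.
(b) nv: profile 5-4 — violates.
(c) ʒp: profile 4-1 — violates.
(d) zhʃ: profile 4-3-3 — violates.
(e) gɫŋ: profile 2-6-5 — violates.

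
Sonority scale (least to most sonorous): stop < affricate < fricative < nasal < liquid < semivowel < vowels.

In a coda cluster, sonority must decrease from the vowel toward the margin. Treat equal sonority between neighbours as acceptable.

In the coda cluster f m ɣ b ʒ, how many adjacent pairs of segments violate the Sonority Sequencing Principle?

2

/f/ — fricative, sonority 3.
/m/ — nasal, sonority 4.
/ɣ/ — fricative, sonority 3.
/b/ — stop, sonority 1.
/ʒ/ — fricative, sonority 3.
/f/→/m/: 3→4 (does not fall) — violation.
/m/→/ɣ/: 4→3 (falls) — ok.
/ɣ/→/b/: 3→1 (falls) — ok.
/b/→/ʒ/: 1→3 (does not fall) — violation.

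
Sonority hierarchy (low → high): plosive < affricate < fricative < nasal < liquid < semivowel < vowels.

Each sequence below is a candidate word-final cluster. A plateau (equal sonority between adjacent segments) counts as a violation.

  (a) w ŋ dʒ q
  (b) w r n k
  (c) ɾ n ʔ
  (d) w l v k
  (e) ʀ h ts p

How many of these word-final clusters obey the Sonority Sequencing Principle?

(a) sonority 6-4-2-1: well-formed.
(b) sonority 6-5-4-1: well-formed.
(c) sonority 5-4-1: well-formed.
(d) sonority 6-5-3-1: well-formed.
(e) sonority 5-3-2-1: well-formed.

5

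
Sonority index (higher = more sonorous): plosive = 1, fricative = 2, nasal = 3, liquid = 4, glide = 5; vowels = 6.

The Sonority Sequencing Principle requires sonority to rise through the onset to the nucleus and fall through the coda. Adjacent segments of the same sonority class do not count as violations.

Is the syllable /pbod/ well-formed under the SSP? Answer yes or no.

Onset: /p/ is a plosive (sonority 1), /b/ is a plosive (sonority 1); then the nucleus /o/ (sonority 6).
Onset profile 1-1-6 — rises to the nucleus.
Coda: /d/ is a plosive (sonority 1).
Coda profile 6-1 — falls from the nucleus.

yes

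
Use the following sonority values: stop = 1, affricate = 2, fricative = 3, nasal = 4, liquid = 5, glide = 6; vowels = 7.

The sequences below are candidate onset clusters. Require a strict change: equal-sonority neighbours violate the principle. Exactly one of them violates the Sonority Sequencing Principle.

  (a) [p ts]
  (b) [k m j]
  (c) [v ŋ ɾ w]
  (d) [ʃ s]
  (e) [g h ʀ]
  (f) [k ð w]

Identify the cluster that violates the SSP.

(a) 1-2 → obeys
(b) 1-4-6 → obeys
(c) 3-4-5-6 → obeys
(d) 3-3 → violates
(e) 1-3-5 → obeys
(f) 1-3-6 → obeys

d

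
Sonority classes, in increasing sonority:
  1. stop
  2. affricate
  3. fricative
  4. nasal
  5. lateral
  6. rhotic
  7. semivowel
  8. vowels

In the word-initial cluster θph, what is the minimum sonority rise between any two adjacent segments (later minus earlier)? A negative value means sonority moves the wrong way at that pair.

-2

/θ/ is a fricative (sonority 3).
/p/ is a stop (sonority 1).
/h/ is a fricative (sonority 3).
/θ/→/p/: change -2.
/p/→/h/: change +2.
Minimum = -2.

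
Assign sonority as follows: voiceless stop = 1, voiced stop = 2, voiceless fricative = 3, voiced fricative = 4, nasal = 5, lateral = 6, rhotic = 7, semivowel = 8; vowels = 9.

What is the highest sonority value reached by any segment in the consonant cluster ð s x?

/ð/ is a voiced fricative (sonority 4).
/s/ is a voiceless fricative (sonority 3).
/x/ is a voiceless fricative (sonority 3).
The maximum is 4.

4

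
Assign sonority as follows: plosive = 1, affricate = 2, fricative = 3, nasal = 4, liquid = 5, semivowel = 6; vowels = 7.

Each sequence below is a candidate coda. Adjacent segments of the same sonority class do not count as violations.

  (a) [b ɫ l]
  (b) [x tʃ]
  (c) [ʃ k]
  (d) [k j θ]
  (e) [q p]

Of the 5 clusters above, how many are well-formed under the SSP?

(a) [b ɫ l]: profile 1-5-5 — violates.
(b) [x tʃ]: profile 3-2 — obeys.
(c) [ʃ k]: profile 3-1 — obeys.
(d) [k j θ]: profile 1-6-3 — violates.
(e) [q p]: profile 1-1 — obeys.

3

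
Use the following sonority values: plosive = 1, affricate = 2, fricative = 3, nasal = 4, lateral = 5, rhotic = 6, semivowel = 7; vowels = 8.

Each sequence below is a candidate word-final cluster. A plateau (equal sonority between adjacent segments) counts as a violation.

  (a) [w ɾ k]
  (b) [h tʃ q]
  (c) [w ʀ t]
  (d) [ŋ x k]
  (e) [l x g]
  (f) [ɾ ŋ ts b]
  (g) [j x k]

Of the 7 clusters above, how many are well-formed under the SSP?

7

(a) [w ɾ k]: profile 7-6-1 — obeys.
(b) [h tʃ q]: profile 3-2-1 — obeys.
(c) [w ʀ t]: profile 7-6-1 — obeys.
(d) [ŋ x k]: profile 4-3-1 — obeys.
(e) [l x g]: profile 5-3-1 — obeys.
(f) [ɾ ŋ ts b]: profile 6-4-2-1 — obeys.
(g) [j x k]: profile 7-3-1 — obeys.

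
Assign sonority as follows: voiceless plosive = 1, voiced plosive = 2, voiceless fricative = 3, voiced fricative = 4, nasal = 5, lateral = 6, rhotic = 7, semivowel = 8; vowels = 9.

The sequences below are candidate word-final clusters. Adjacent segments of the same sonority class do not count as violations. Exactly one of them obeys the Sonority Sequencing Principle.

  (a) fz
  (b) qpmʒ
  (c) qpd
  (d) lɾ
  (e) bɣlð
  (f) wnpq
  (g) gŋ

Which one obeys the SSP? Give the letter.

(a) 3-4 → violates
(b) 1-1-5-4 → violates
(c) 1-1-2 → violates
(d) 6-7 → violates
(e) 2-4-6-4 → violates
(f) 8-5-1-1 → obeys
(g) 2-5 → violates

f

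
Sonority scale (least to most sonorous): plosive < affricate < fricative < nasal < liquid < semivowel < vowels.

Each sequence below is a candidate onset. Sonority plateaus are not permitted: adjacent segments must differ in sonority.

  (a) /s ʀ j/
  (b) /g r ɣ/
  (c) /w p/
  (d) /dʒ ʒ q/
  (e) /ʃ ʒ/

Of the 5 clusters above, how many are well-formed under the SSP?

1

(a) sonority 3-5-6: well-formed.
(b) sonority 1-5-3: ill-formed.
(c) sonority 6-1: ill-formed.
(d) sonority 2-3-1: ill-formed.
(e) sonority 3-3: ill-formed.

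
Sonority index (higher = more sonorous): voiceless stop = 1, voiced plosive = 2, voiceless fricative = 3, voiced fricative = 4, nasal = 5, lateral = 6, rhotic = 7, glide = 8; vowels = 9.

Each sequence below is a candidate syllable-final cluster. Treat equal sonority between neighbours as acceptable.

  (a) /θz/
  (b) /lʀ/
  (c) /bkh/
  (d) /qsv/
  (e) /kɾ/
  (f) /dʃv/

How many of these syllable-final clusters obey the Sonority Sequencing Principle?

(a) /θz/: profile 3-4 — violates.
(b) /lʀ/: profile 6-7 — violates.
(c) /bkh/: profile 2-1-3 — violates.
(d) /qsv/: profile 1-3-4 — violates.
(e) /kɾ/: profile 1-7 — violates.
(f) /dʃv/: profile 2-3-4 — violates.

0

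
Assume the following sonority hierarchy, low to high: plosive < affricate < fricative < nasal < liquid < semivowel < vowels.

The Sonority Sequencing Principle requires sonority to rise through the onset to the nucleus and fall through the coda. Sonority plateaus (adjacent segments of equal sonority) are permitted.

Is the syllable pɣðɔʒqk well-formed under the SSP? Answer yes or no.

Onset: /p/ is a plosive (sonority 1), /ɣ/ is a fricative (sonority 3), /ð/ is a fricative (sonority 3); then the nucleus /ɔ/ (sonority 7).
Onset profile 1-3-3-7 — rises to the nucleus.
Coda: /ʒ/ is a fricative (sonority 3), /q/ is a plosive (sonority 1), /k/ is a plosive (sonority 1).
Coda profile 7-3-1-1 — falls from the nucleus.

yes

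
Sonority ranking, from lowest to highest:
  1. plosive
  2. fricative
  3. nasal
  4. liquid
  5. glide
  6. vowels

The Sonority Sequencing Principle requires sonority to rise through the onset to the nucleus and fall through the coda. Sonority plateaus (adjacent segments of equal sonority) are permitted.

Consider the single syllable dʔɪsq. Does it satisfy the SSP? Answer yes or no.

yes

Onset: /d/ is a plosive (sonority 1), /ʔ/ is a plosive (sonority 1); then the nucleus /ɪ/ (sonority 6).
Onset profile 1-1-6 — rises to the nucleus.
Coda: /s/ is a fricative (sonority 2), /q/ is a plosive (sonority 1).
Coda profile 6-2-1 — falls from the nucleus.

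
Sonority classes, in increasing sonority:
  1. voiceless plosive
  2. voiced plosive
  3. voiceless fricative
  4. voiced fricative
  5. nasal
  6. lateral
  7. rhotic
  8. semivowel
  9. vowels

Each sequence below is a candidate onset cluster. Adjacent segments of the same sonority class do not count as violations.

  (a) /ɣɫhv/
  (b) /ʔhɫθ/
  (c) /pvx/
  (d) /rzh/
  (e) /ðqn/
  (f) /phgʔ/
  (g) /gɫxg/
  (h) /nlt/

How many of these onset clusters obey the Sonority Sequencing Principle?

(a) 4-6-3-4 → violates
(b) 1-3-6-3 → violates
(c) 1-4-3 → violates
(d) 7-4-3 → violates
(e) 4-1-5 → violates
(f) 1-3-2-1 → violates
(g) 2-6-3-2 → violates
(h) 5-6-1 → violates

0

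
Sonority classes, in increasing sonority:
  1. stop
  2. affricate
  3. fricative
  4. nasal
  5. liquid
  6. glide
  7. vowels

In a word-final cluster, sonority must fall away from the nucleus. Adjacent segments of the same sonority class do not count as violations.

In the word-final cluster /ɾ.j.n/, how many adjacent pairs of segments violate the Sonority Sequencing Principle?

/ɾ/ is a liquid (sonority 5).
/j/ is a glide (sonority 6).
/n/ is a nasal (sonority 4).
/ɾ/→/j/: 5→6 (does not fall) — violation.
/j/→/n/: 6→4 (falls) — ok.

1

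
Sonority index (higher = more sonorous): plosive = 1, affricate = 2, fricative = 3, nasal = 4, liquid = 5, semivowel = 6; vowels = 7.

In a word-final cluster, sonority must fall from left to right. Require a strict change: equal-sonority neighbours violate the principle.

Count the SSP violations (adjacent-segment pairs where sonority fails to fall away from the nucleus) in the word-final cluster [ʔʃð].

/ʔ/ — plosive, sonority 1.
/ʃ/ — fricative, sonority 3.
/ð/ — fricative, sonority 3.
/ʔ/→/ʃ/: 1→3 (does not fall) — violation.
/ʃ/→/ð/: 3→3 (plateau) — violation.

2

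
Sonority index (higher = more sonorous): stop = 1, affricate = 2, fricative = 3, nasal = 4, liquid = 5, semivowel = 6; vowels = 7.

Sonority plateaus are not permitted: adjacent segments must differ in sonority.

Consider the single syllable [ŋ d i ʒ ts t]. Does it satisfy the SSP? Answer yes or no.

no

Onset: /ŋ/ is a nasal (sonority 4), /d/ is a stop (sonority 1); then the nucleus /i/ (sonority 7).
Onset profile 4-1-7 — does not strictly rise throughout.
Coda: /ʒ/ is a fricative (sonority 3), /ts/ is an affricate (sonority 2), /t/ is a stop (sonority 1).
Coda profile 7-3-2-1 — falls from the nucleus.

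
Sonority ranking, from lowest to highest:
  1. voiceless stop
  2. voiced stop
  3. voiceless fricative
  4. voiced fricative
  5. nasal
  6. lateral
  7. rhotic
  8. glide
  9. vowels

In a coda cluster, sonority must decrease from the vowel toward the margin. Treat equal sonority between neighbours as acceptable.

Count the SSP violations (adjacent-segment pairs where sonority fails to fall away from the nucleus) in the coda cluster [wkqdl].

2

/w/ — glide, sonority 8.
/k/ — voiceless stop, sonority 1.
/q/ — voiceless stop, sonority 1.
/d/ — voiced stop, sonority 2.
/l/ — lateral, sonority 6.
/w/→/k/: 8→1 (falls) — ok.
/k/→/q/: 1→1 (plateau, allowed) — ok.
/q/→/d/: 1→2 (does not fall) — violation.
/d/→/l/: 2→6 (does not fall) — violation.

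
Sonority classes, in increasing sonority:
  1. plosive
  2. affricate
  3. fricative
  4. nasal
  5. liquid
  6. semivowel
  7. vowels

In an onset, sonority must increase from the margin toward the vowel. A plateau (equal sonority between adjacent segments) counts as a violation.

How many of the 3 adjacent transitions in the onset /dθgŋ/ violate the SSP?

1

/d/ is a plosive (sonority 1).
/θ/ is a fricative (sonority 3).
/g/ is a plosive (sonority 1).
/ŋ/ is a nasal (sonority 4).
/d/→/θ/: 1→3 (rises) — ok.
/θ/→/g/: 3→1 (does not rise) — violation.
/g/→/ŋ/: 1→4 (rises) — ok.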